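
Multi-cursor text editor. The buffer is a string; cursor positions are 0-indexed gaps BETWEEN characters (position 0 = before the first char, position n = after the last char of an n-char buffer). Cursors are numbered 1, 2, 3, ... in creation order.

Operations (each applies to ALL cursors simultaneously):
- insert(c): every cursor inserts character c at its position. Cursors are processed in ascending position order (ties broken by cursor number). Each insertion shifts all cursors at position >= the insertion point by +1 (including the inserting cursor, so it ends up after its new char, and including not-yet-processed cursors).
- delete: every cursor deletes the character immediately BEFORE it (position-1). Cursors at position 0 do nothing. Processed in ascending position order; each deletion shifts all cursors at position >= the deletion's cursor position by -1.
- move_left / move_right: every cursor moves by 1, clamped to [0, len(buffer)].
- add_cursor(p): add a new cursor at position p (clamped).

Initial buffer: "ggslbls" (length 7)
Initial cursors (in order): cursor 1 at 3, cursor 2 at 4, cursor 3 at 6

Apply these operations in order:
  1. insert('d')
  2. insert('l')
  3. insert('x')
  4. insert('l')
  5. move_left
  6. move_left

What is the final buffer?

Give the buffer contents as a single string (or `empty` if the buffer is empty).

After op 1 (insert('d')): buffer="ggsdldblds" (len 10), cursors c1@4 c2@6 c3@9, authorship ...1.2..3.
After op 2 (insert('l')): buffer="ggsdlldlbldls" (len 13), cursors c1@5 c2@8 c3@12, authorship ...11.22..33.
After op 3 (insert('x')): buffer="ggsdlxldlxbldlxs" (len 16), cursors c1@6 c2@10 c3@15, authorship ...111.222..333.
After op 4 (insert('l')): buffer="ggsdlxlldlxlbldlxls" (len 19), cursors c1@7 c2@12 c3@18, authorship ...1111.2222..3333.
After op 5 (move_left): buffer="ggsdlxlldlxlbldlxls" (len 19), cursors c1@6 c2@11 c3@17, authorship ...1111.2222..3333.
After op 6 (move_left): buffer="ggsdlxlldlxlbldlxls" (len 19), cursors c1@5 c2@10 c3@16, authorship ...1111.2222..3333.

Answer: ggsdlxlldlxlbldlxls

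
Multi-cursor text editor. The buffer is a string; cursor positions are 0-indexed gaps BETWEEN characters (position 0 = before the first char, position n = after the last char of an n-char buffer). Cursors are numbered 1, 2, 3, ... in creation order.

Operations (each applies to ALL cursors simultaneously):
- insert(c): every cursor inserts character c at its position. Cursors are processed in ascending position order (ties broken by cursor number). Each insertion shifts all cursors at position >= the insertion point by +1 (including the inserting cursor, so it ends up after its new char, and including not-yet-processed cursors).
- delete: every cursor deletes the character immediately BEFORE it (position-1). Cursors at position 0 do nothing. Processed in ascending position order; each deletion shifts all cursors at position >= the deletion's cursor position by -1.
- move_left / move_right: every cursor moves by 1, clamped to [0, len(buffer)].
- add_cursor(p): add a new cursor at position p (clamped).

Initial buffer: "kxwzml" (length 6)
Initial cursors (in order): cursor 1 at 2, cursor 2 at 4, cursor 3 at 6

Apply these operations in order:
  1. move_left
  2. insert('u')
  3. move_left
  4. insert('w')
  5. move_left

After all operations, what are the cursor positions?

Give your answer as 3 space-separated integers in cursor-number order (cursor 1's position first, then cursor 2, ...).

After op 1 (move_left): buffer="kxwzml" (len 6), cursors c1@1 c2@3 c3@5, authorship ......
After op 2 (insert('u')): buffer="kuxwuzmul" (len 9), cursors c1@2 c2@5 c3@8, authorship .1..2..3.
After op 3 (move_left): buffer="kuxwuzmul" (len 9), cursors c1@1 c2@4 c3@7, authorship .1..2..3.
After op 4 (insert('w')): buffer="kwuxwwuzmwul" (len 12), cursors c1@2 c2@6 c3@10, authorship .11..22..33.
After op 5 (move_left): buffer="kwuxwwuzmwul" (len 12), cursors c1@1 c2@5 c3@9, authorship .11..22..33.

Answer: 1 5 9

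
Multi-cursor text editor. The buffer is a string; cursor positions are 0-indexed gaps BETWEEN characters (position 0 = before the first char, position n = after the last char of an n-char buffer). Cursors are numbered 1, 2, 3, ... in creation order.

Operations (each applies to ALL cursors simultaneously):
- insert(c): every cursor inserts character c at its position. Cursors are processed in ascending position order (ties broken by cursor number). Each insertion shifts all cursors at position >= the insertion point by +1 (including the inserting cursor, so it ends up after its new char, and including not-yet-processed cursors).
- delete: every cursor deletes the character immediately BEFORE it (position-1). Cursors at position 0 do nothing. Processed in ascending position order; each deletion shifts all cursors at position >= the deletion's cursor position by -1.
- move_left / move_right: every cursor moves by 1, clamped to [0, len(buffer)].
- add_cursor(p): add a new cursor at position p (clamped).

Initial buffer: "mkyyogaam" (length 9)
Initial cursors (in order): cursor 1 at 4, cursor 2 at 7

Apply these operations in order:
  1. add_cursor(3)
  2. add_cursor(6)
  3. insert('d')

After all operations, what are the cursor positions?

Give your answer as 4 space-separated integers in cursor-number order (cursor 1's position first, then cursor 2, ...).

Answer: 6 11 4 9

Derivation:
After op 1 (add_cursor(3)): buffer="mkyyogaam" (len 9), cursors c3@3 c1@4 c2@7, authorship .........
After op 2 (add_cursor(6)): buffer="mkyyogaam" (len 9), cursors c3@3 c1@4 c4@6 c2@7, authorship .........
After op 3 (insert('d')): buffer="mkydydogdadam" (len 13), cursors c3@4 c1@6 c4@9 c2@11, authorship ...3.1..4.2..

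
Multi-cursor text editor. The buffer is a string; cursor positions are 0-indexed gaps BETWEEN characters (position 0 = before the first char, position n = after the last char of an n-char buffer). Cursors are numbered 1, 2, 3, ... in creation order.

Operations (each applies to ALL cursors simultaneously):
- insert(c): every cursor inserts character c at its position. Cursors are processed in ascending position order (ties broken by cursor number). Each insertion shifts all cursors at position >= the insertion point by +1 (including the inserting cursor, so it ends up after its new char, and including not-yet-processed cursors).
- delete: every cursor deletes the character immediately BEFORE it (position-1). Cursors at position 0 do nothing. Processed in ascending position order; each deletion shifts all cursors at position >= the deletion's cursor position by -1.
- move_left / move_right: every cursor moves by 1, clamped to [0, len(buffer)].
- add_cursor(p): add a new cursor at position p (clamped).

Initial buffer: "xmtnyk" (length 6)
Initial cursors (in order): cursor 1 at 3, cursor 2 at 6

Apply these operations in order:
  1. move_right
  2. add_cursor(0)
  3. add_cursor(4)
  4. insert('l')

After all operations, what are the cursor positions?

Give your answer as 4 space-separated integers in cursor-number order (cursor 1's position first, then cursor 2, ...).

Answer: 7 10 1 7

Derivation:
After op 1 (move_right): buffer="xmtnyk" (len 6), cursors c1@4 c2@6, authorship ......
After op 2 (add_cursor(0)): buffer="xmtnyk" (len 6), cursors c3@0 c1@4 c2@6, authorship ......
After op 3 (add_cursor(4)): buffer="xmtnyk" (len 6), cursors c3@0 c1@4 c4@4 c2@6, authorship ......
After op 4 (insert('l')): buffer="lxmtnllykl" (len 10), cursors c3@1 c1@7 c4@7 c2@10, authorship 3....14..2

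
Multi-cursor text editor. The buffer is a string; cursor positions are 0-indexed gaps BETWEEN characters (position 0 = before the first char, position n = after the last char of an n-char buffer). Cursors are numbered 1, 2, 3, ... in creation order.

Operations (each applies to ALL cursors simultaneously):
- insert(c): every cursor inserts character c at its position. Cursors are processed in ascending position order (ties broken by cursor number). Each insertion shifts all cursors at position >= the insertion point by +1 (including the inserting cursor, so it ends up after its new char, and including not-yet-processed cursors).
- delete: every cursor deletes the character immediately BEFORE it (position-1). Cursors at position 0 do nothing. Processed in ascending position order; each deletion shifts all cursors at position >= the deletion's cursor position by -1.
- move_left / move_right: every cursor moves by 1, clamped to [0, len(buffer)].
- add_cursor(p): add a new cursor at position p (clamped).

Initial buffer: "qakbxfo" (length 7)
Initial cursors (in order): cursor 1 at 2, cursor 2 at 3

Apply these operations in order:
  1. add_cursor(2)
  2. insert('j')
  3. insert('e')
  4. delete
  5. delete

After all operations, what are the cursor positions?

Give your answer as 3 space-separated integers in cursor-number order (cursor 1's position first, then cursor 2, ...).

Answer: 2 3 2

Derivation:
After op 1 (add_cursor(2)): buffer="qakbxfo" (len 7), cursors c1@2 c3@2 c2@3, authorship .......
After op 2 (insert('j')): buffer="qajjkjbxfo" (len 10), cursors c1@4 c3@4 c2@6, authorship ..13.2....
After op 3 (insert('e')): buffer="qajjeekjebxfo" (len 13), cursors c1@6 c3@6 c2@9, authorship ..1313.22....
After op 4 (delete): buffer="qajjkjbxfo" (len 10), cursors c1@4 c3@4 c2@6, authorship ..13.2....
After op 5 (delete): buffer="qakbxfo" (len 7), cursors c1@2 c3@2 c2@3, authorship .......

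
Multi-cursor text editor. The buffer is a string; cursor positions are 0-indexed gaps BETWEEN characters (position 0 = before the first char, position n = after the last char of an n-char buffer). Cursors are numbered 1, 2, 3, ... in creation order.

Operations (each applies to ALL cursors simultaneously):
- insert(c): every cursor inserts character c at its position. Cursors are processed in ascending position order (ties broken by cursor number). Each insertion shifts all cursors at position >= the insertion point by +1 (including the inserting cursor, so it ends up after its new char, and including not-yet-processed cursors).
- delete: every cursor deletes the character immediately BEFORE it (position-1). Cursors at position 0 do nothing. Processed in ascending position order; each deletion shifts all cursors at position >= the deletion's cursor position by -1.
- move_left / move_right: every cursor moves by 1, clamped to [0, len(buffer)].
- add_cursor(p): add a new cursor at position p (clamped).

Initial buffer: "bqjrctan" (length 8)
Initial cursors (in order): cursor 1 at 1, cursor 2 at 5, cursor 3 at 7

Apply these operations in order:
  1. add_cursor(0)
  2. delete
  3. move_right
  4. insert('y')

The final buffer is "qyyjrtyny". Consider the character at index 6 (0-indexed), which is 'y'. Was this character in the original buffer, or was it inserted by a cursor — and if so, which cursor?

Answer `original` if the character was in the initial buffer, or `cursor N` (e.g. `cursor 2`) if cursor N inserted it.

After op 1 (add_cursor(0)): buffer="bqjrctan" (len 8), cursors c4@0 c1@1 c2@5 c3@7, authorship ........
After op 2 (delete): buffer="qjrtn" (len 5), cursors c1@0 c4@0 c2@3 c3@4, authorship .....
After op 3 (move_right): buffer="qjrtn" (len 5), cursors c1@1 c4@1 c2@4 c3@5, authorship .....
After op 4 (insert('y')): buffer="qyyjrtyny" (len 9), cursors c1@3 c4@3 c2@7 c3@9, authorship .14...2.3
Authorship (.=original, N=cursor N): . 1 4 . . . 2 . 3
Index 6: author = 2

Answer: cursor 2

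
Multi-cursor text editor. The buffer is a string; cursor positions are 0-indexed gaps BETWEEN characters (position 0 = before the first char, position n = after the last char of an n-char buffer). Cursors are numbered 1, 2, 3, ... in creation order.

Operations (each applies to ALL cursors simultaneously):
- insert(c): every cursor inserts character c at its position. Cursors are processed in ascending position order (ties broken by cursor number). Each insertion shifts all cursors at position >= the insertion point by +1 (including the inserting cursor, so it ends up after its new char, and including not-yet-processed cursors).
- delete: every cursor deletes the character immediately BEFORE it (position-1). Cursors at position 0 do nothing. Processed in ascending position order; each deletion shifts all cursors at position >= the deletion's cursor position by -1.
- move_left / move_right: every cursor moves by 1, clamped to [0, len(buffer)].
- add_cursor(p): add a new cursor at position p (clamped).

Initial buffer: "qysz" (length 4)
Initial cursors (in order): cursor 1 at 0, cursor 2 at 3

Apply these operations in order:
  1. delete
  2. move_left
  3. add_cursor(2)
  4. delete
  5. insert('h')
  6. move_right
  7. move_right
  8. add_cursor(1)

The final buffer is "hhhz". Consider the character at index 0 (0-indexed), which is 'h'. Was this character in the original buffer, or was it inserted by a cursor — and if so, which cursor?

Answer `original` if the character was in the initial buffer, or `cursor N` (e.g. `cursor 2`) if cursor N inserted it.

After op 1 (delete): buffer="qyz" (len 3), cursors c1@0 c2@2, authorship ...
After op 2 (move_left): buffer="qyz" (len 3), cursors c1@0 c2@1, authorship ...
After op 3 (add_cursor(2)): buffer="qyz" (len 3), cursors c1@0 c2@1 c3@2, authorship ...
After op 4 (delete): buffer="z" (len 1), cursors c1@0 c2@0 c3@0, authorship .
After op 5 (insert('h')): buffer="hhhz" (len 4), cursors c1@3 c2@3 c3@3, authorship 123.
After op 6 (move_right): buffer="hhhz" (len 4), cursors c1@4 c2@4 c3@4, authorship 123.
After op 7 (move_right): buffer="hhhz" (len 4), cursors c1@4 c2@4 c3@4, authorship 123.
After op 8 (add_cursor(1)): buffer="hhhz" (len 4), cursors c4@1 c1@4 c2@4 c3@4, authorship 123.
Authorship (.=original, N=cursor N): 1 2 3 .
Index 0: author = 1

Answer: cursor 1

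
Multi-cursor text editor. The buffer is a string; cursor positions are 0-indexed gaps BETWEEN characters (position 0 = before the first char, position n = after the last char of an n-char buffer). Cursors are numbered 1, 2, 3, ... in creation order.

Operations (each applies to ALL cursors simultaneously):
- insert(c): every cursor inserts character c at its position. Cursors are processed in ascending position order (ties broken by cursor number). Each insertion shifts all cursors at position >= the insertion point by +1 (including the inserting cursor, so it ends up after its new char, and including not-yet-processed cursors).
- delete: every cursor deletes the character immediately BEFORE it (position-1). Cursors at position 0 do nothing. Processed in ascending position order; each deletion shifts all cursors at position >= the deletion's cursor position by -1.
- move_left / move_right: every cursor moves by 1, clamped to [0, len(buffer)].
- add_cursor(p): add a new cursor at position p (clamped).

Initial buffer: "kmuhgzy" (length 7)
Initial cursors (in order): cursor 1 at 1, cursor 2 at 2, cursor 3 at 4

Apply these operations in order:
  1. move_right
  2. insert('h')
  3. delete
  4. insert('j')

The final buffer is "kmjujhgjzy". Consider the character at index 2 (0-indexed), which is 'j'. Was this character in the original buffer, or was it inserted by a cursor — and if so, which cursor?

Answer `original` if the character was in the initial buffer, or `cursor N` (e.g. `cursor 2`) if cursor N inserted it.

Answer: cursor 1

Derivation:
After op 1 (move_right): buffer="kmuhgzy" (len 7), cursors c1@2 c2@3 c3@5, authorship .......
After op 2 (insert('h')): buffer="kmhuhhghzy" (len 10), cursors c1@3 c2@5 c3@8, authorship ..1.2..3..
After op 3 (delete): buffer="kmuhgzy" (len 7), cursors c1@2 c2@3 c3@5, authorship .......
After op 4 (insert('j')): buffer="kmjujhgjzy" (len 10), cursors c1@3 c2@5 c3@8, authorship ..1.2..3..
Authorship (.=original, N=cursor N): . . 1 . 2 . . 3 . .
Index 2: author = 1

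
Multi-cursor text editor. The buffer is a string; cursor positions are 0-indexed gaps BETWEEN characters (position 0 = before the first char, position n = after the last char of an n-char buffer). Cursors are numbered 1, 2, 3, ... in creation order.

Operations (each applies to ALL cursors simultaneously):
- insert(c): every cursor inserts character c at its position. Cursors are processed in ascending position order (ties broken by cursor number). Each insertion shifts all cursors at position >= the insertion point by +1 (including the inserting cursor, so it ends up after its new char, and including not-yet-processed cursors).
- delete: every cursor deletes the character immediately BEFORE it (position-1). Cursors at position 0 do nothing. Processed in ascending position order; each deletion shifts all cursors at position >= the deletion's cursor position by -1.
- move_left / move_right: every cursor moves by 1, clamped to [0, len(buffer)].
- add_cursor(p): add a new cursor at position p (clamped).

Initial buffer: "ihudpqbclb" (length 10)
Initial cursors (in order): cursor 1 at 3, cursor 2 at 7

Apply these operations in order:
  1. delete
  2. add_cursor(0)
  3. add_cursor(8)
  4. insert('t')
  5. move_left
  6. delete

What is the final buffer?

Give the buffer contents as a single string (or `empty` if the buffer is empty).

After op 1 (delete): buffer="ihdpqclb" (len 8), cursors c1@2 c2@5, authorship ........
After op 2 (add_cursor(0)): buffer="ihdpqclb" (len 8), cursors c3@0 c1@2 c2@5, authorship ........
After op 3 (add_cursor(8)): buffer="ihdpqclb" (len 8), cursors c3@0 c1@2 c2@5 c4@8, authorship ........
After op 4 (insert('t')): buffer="tihtdpqtclbt" (len 12), cursors c3@1 c1@4 c2@8 c4@12, authorship 3..1...2...4
After op 5 (move_left): buffer="tihtdpqtclbt" (len 12), cursors c3@0 c1@3 c2@7 c4@11, authorship 3..1...2...4
After op 6 (delete): buffer="titdptclt" (len 9), cursors c3@0 c1@2 c2@5 c4@8, authorship 3.1..2..4

Answer: titdptclt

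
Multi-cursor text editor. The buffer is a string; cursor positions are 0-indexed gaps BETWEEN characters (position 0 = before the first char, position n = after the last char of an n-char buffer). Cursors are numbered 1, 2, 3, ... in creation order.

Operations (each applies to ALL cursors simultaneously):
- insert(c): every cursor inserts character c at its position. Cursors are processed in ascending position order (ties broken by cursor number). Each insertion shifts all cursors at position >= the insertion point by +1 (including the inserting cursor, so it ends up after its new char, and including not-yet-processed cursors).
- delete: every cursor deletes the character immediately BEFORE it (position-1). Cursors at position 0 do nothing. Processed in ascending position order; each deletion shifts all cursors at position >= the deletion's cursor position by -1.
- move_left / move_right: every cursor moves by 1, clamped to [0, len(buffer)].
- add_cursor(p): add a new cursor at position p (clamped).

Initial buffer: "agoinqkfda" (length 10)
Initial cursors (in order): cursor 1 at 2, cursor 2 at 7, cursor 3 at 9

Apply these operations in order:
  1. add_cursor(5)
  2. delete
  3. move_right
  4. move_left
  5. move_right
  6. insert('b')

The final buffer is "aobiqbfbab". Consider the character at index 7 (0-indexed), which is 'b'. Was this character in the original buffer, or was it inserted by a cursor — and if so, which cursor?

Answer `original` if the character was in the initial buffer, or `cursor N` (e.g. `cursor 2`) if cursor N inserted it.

After op 1 (add_cursor(5)): buffer="agoinqkfda" (len 10), cursors c1@2 c4@5 c2@7 c3@9, authorship ..........
After op 2 (delete): buffer="aoiqfa" (len 6), cursors c1@1 c4@3 c2@4 c3@5, authorship ......
After op 3 (move_right): buffer="aoiqfa" (len 6), cursors c1@2 c4@4 c2@5 c3@6, authorship ......
After op 4 (move_left): buffer="aoiqfa" (len 6), cursors c1@1 c4@3 c2@4 c3@5, authorship ......
After op 5 (move_right): buffer="aoiqfa" (len 6), cursors c1@2 c4@4 c2@5 c3@6, authorship ......
After op 6 (insert('b')): buffer="aobiqbfbab" (len 10), cursors c1@3 c4@6 c2@8 c3@10, authorship ..1..4.2.3
Authorship (.=original, N=cursor N): . . 1 . . 4 . 2 . 3
Index 7: author = 2

Answer: cursor 2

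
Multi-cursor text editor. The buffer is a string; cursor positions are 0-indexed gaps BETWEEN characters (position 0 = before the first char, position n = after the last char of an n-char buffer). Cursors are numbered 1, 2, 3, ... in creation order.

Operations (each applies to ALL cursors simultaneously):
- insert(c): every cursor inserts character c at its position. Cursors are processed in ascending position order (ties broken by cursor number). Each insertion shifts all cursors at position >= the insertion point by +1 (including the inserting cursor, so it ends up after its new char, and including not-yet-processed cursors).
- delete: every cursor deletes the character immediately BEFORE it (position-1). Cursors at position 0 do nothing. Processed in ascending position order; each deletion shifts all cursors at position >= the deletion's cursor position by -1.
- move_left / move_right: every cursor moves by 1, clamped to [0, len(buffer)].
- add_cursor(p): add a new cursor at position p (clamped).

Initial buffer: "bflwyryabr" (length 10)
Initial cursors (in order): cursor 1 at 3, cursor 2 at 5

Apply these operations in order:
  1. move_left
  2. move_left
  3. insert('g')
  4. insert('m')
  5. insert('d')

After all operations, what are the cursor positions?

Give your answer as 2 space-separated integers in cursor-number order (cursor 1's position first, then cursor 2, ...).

Answer: 4 9

Derivation:
After op 1 (move_left): buffer="bflwyryabr" (len 10), cursors c1@2 c2@4, authorship ..........
After op 2 (move_left): buffer="bflwyryabr" (len 10), cursors c1@1 c2@3, authorship ..........
After op 3 (insert('g')): buffer="bgflgwyryabr" (len 12), cursors c1@2 c2@5, authorship .1..2.......
After op 4 (insert('m')): buffer="bgmflgmwyryabr" (len 14), cursors c1@3 c2@7, authorship .11..22.......
After op 5 (insert('d')): buffer="bgmdflgmdwyryabr" (len 16), cursors c1@4 c2@9, authorship .111..222.......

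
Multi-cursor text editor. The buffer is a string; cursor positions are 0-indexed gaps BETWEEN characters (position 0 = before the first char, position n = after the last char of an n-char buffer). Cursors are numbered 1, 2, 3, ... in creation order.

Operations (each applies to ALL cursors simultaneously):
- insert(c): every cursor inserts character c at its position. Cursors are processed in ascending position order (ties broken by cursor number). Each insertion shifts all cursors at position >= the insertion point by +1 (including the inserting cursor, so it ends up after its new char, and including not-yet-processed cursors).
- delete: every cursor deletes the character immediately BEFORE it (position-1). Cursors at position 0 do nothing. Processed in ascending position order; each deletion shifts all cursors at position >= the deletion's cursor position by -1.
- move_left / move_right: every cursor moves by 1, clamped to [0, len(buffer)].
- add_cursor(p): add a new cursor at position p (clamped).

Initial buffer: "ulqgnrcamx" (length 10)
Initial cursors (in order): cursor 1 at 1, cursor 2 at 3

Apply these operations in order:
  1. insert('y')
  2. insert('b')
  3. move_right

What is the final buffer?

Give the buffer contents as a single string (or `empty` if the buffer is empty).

After op 1 (insert('y')): buffer="uylqygnrcamx" (len 12), cursors c1@2 c2@5, authorship .1..2.......
After op 2 (insert('b')): buffer="uyblqybgnrcamx" (len 14), cursors c1@3 c2@7, authorship .11..22.......
After op 3 (move_right): buffer="uyblqybgnrcamx" (len 14), cursors c1@4 c2@8, authorship .11..22.......

Answer: uyblqybgnrcamx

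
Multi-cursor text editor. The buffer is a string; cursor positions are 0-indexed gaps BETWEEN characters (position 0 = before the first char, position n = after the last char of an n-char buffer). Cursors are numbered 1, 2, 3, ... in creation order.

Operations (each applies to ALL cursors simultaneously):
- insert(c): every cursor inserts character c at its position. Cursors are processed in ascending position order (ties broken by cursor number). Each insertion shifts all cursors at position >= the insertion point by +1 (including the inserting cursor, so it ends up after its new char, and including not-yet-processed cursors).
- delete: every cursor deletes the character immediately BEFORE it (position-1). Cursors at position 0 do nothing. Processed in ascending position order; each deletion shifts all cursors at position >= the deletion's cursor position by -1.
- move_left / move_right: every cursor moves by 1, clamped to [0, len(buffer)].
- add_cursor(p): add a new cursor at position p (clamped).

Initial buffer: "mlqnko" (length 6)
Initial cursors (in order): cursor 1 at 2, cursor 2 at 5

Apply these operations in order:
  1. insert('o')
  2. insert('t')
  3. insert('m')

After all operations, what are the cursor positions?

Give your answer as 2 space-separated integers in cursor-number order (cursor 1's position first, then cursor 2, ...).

Answer: 5 11

Derivation:
After op 1 (insert('o')): buffer="mloqnkoo" (len 8), cursors c1@3 c2@7, authorship ..1...2.
After op 2 (insert('t')): buffer="mlotqnkoto" (len 10), cursors c1@4 c2@9, authorship ..11...22.
After op 3 (insert('m')): buffer="mlotmqnkotmo" (len 12), cursors c1@5 c2@11, authorship ..111...222.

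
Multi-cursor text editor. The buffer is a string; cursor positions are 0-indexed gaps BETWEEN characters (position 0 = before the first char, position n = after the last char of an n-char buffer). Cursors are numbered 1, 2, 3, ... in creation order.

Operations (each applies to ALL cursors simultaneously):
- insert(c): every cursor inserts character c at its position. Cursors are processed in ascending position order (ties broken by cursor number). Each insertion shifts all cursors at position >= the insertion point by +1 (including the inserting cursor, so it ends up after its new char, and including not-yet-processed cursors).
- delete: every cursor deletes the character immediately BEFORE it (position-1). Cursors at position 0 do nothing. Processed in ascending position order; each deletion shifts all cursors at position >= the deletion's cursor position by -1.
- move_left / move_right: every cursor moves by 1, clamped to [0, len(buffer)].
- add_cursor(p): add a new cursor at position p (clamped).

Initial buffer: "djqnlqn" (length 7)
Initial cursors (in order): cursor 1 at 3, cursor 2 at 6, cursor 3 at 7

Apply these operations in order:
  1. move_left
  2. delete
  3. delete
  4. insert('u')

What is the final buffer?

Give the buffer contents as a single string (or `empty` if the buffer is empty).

Answer: uuun

Derivation:
After op 1 (move_left): buffer="djqnlqn" (len 7), cursors c1@2 c2@5 c3@6, authorship .......
After op 2 (delete): buffer="dqnn" (len 4), cursors c1@1 c2@3 c3@3, authorship ....
After op 3 (delete): buffer="n" (len 1), cursors c1@0 c2@0 c3@0, authorship .
After op 4 (insert('u')): buffer="uuun" (len 4), cursors c1@3 c2@3 c3@3, authorship 123.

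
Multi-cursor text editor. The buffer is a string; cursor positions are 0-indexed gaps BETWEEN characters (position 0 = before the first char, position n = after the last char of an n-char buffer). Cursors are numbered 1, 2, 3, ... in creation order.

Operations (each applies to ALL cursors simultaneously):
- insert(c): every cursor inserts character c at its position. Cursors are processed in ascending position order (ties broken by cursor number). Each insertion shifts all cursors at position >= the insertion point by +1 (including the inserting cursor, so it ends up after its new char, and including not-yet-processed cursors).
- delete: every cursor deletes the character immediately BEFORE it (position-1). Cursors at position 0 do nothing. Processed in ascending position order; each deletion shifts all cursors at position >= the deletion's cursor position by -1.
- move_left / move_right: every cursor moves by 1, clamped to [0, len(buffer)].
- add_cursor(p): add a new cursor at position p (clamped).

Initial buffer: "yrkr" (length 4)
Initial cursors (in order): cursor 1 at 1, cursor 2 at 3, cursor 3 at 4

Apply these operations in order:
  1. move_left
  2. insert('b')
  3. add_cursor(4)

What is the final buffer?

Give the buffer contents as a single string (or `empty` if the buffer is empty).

Answer: byrbkbr

Derivation:
After op 1 (move_left): buffer="yrkr" (len 4), cursors c1@0 c2@2 c3@3, authorship ....
After op 2 (insert('b')): buffer="byrbkbr" (len 7), cursors c1@1 c2@4 c3@6, authorship 1..2.3.
After op 3 (add_cursor(4)): buffer="byrbkbr" (len 7), cursors c1@1 c2@4 c4@4 c3@6, authorship 1..2.3.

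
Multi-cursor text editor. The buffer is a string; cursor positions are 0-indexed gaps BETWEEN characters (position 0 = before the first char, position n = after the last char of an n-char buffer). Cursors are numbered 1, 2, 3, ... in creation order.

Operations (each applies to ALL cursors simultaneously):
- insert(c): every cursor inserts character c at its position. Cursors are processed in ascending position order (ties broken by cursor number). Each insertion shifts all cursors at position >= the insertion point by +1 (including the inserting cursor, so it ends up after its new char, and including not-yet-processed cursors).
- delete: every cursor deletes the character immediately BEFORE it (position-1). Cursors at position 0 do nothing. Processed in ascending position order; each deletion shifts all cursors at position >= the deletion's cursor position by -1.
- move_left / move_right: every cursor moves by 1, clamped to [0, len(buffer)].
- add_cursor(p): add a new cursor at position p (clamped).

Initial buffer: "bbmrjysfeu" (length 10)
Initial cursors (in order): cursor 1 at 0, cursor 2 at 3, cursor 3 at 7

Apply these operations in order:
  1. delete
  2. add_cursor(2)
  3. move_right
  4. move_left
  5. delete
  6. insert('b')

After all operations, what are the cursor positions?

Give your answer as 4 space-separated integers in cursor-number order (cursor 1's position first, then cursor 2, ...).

Answer: 3 3 6 3

Derivation:
After op 1 (delete): buffer="bbrjyfeu" (len 8), cursors c1@0 c2@2 c3@5, authorship ........
After op 2 (add_cursor(2)): buffer="bbrjyfeu" (len 8), cursors c1@0 c2@2 c4@2 c3@5, authorship ........
After op 3 (move_right): buffer="bbrjyfeu" (len 8), cursors c1@1 c2@3 c4@3 c3@6, authorship ........
After op 4 (move_left): buffer="bbrjyfeu" (len 8), cursors c1@0 c2@2 c4@2 c3@5, authorship ........
After op 5 (delete): buffer="rjfeu" (len 5), cursors c1@0 c2@0 c4@0 c3@2, authorship .....
After op 6 (insert('b')): buffer="bbbrjbfeu" (len 9), cursors c1@3 c2@3 c4@3 c3@6, authorship 124..3...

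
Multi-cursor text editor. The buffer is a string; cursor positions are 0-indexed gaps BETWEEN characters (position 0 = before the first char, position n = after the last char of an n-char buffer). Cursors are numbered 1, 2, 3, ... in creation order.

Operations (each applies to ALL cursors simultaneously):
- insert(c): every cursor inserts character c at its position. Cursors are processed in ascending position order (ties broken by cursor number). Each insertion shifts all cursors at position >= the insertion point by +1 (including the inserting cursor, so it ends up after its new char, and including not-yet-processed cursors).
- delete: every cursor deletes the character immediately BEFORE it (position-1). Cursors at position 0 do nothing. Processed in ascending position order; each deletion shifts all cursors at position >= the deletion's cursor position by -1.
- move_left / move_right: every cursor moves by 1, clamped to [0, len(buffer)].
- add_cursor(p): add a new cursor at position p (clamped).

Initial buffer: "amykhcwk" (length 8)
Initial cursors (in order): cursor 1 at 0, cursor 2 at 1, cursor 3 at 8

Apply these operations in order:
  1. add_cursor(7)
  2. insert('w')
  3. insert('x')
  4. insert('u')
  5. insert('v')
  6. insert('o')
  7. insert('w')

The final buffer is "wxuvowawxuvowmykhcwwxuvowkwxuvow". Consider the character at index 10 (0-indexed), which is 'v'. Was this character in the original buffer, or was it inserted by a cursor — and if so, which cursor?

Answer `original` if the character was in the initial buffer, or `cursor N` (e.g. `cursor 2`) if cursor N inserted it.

After op 1 (add_cursor(7)): buffer="amykhcwk" (len 8), cursors c1@0 c2@1 c4@7 c3@8, authorship ........
After op 2 (insert('w')): buffer="wawmykhcwwkw" (len 12), cursors c1@1 c2@3 c4@10 c3@12, authorship 1.2......4.3
After op 3 (insert('x')): buffer="wxawxmykhcwwxkwx" (len 16), cursors c1@2 c2@5 c4@13 c3@16, authorship 11.22......44.33
After op 4 (insert('u')): buffer="wxuawxumykhcwwxukwxu" (len 20), cursors c1@3 c2@7 c4@16 c3@20, authorship 111.222......444.333
After op 5 (insert('v')): buffer="wxuvawxuvmykhcwwxuvkwxuv" (len 24), cursors c1@4 c2@9 c4@19 c3@24, authorship 1111.2222......4444.3333
After op 6 (insert('o')): buffer="wxuvoawxuvomykhcwwxuvokwxuvo" (len 28), cursors c1@5 c2@11 c4@22 c3@28, authorship 11111.22222......44444.33333
After op 7 (insert('w')): buffer="wxuvowawxuvowmykhcwwxuvowkwxuvow" (len 32), cursors c1@6 c2@13 c4@25 c3@32, authorship 111111.222222......444444.333333
Authorship (.=original, N=cursor N): 1 1 1 1 1 1 . 2 2 2 2 2 2 . . . . . . 4 4 4 4 4 4 . 3 3 3 3 3 3
Index 10: author = 2

Answer: cursor 2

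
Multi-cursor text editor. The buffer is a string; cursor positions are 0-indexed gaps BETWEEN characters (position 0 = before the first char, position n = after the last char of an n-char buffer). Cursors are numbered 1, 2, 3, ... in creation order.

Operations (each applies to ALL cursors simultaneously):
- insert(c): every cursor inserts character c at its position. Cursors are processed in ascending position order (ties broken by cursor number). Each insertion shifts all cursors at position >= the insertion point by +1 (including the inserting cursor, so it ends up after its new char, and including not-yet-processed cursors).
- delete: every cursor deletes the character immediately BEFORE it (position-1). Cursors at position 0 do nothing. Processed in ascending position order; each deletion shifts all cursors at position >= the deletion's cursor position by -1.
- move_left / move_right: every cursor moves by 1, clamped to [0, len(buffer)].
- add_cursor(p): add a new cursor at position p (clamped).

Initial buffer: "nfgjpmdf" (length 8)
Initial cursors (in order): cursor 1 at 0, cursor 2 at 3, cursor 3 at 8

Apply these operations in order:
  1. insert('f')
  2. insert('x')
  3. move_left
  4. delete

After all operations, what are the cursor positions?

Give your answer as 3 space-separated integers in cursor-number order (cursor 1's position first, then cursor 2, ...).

Answer: 0 4 10

Derivation:
After op 1 (insert('f')): buffer="fnfgfjpmdff" (len 11), cursors c1@1 c2@5 c3@11, authorship 1...2.....3
After op 2 (insert('x')): buffer="fxnfgfxjpmdffx" (len 14), cursors c1@2 c2@7 c3@14, authorship 11...22.....33
After op 3 (move_left): buffer="fxnfgfxjpmdffx" (len 14), cursors c1@1 c2@6 c3@13, authorship 11...22.....33
After op 4 (delete): buffer="xnfgxjpmdfx" (len 11), cursors c1@0 c2@4 c3@10, authorship 1...2.....3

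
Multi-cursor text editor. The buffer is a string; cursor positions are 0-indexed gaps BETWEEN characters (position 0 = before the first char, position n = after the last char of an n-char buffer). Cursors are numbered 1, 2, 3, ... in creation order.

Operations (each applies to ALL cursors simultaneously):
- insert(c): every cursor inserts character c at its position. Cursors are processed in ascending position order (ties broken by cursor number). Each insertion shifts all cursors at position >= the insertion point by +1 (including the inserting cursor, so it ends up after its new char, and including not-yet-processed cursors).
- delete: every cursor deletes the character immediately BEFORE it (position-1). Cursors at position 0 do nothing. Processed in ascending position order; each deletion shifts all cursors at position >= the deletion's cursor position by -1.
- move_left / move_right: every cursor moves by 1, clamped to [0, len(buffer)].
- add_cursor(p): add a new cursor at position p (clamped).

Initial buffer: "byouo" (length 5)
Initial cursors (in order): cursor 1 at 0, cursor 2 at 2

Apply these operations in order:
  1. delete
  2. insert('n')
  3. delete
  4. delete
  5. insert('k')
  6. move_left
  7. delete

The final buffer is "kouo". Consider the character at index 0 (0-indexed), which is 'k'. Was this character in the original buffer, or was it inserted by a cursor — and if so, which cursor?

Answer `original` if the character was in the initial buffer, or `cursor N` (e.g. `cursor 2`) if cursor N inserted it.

After op 1 (delete): buffer="bouo" (len 4), cursors c1@0 c2@1, authorship ....
After op 2 (insert('n')): buffer="nbnouo" (len 6), cursors c1@1 c2@3, authorship 1.2...
After op 3 (delete): buffer="bouo" (len 4), cursors c1@0 c2@1, authorship ....
After op 4 (delete): buffer="ouo" (len 3), cursors c1@0 c2@0, authorship ...
After op 5 (insert('k')): buffer="kkouo" (len 5), cursors c1@2 c2@2, authorship 12...
After op 6 (move_left): buffer="kkouo" (len 5), cursors c1@1 c2@1, authorship 12...
After op 7 (delete): buffer="kouo" (len 4), cursors c1@0 c2@0, authorship 2...
Authorship (.=original, N=cursor N): 2 . . .
Index 0: author = 2

Answer: cursor 2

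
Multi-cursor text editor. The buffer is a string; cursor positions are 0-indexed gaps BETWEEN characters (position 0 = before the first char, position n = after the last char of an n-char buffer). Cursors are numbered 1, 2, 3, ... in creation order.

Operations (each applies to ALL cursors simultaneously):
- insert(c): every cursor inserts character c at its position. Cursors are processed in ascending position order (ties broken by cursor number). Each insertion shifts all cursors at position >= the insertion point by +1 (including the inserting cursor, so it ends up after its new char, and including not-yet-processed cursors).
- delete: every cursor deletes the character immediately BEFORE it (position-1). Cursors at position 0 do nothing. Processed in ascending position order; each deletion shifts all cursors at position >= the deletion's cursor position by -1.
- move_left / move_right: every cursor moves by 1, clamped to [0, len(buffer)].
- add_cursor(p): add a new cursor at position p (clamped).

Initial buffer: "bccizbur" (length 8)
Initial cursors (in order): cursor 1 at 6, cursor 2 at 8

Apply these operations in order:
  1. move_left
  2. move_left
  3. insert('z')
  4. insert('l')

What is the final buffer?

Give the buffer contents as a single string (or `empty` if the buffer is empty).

After op 1 (move_left): buffer="bccizbur" (len 8), cursors c1@5 c2@7, authorship ........
After op 2 (move_left): buffer="bccizbur" (len 8), cursors c1@4 c2@6, authorship ........
After op 3 (insert('z')): buffer="bccizzbzur" (len 10), cursors c1@5 c2@8, authorship ....1..2..
After op 4 (insert('l')): buffer="bccizlzbzlur" (len 12), cursors c1@6 c2@10, authorship ....11..22..

Answer: bccizlzbzlur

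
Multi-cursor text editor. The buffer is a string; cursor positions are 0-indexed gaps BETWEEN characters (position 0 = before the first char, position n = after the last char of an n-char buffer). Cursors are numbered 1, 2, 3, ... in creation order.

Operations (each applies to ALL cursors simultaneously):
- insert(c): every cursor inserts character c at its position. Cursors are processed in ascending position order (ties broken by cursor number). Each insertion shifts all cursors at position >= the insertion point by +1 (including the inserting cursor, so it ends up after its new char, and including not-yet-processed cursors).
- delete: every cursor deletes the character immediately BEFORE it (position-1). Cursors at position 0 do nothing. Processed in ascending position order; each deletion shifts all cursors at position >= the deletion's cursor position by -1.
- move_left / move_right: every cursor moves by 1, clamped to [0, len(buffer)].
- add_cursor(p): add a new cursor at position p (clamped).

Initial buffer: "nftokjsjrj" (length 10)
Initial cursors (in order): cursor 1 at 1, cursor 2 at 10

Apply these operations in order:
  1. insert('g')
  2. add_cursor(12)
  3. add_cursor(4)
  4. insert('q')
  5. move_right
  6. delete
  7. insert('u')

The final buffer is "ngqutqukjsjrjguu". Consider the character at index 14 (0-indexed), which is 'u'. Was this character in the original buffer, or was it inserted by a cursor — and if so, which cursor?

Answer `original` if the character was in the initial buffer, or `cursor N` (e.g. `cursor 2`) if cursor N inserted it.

After op 1 (insert('g')): buffer="ngftokjsjrjg" (len 12), cursors c1@2 c2@12, authorship .1.........2
After op 2 (add_cursor(12)): buffer="ngftokjsjrjg" (len 12), cursors c1@2 c2@12 c3@12, authorship .1.........2
After op 3 (add_cursor(4)): buffer="ngftokjsjrjg" (len 12), cursors c1@2 c4@4 c2@12 c3@12, authorship .1.........2
After op 4 (insert('q')): buffer="ngqftqokjsjrjgqq" (len 16), cursors c1@3 c4@6 c2@16 c3@16, authorship .11..4.......223
After op 5 (move_right): buffer="ngqftqokjsjrjgqq" (len 16), cursors c1@4 c4@7 c2@16 c3@16, authorship .11..4.......223
After op 6 (delete): buffer="ngqtqkjsjrjg" (len 12), cursors c1@3 c4@5 c2@12 c3@12, authorship .11.4......2
After op 7 (insert('u')): buffer="ngqutqukjsjrjguu" (len 16), cursors c1@4 c4@7 c2@16 c3@16, authorship .111.44......223
Authorship (.=original, N=cursor N): . 1 1 1 . 4 4 . . . . . . 2 2 3
Index 14: author = 2

Answer: cursor 2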